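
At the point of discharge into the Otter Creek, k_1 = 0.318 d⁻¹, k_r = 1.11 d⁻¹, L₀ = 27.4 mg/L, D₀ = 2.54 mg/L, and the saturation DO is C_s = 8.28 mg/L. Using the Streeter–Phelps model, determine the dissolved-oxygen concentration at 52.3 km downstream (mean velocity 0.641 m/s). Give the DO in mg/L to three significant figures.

Travel time t = x/v = 52.3 km / (0.641 m/s) = 52300 m / 0.641 m/s = 81590 s = 0.9443 d.
k_1 L₀/(k_r−k_1) = 0.318×27.4/(1.11−0.318) = 8.713/0.7920 = 11.00 mg/L.
e^(−k_1 t) = e^(−0.318×0.9443) = 0.7406; e^(−k_r t) = e^(−1.11×0.9443) = 0.3506.
D = 11.00 × (0.7406 − 0.3506) + 2.54 × 0.3506 = 4.291 + 0.8904 = 5.181 mg/L.
DO = C_s − D = 8.28 − 5.181 = 3.099 mg/L.

DO ≈ 3.10 mg/L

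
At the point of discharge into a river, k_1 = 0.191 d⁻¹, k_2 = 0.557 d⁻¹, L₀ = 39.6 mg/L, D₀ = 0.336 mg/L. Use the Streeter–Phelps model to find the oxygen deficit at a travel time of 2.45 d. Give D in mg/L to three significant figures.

k_1 L₀/(k_2−k_1) = 0.191×39.6/(0.557−0.191) = 7.564/0.3660 = 20.67 mg/L.
e^(−k_1 t) = e^(−0.191×2.450) = 0.6263; e^(−k_2 t) = e^(−0.557×2.450) = 0.2555.
D = 20.67 × (0.6263 − 0.2555) + 0.336 × 0.2555 = 7.663 + 0.08584 = 7.749 mg/L.

D ≈ 7.75 mg/L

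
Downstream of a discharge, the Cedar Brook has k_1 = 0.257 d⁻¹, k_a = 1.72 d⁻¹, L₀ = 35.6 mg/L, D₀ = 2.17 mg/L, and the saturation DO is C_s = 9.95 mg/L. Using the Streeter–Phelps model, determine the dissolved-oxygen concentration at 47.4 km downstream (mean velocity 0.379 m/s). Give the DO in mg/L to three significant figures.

DO ≈ 5.98 mg/L

Travel time t = x/v = 47.4 km / (0.379 m/s) = 47400 m / 0.379 m/s = 125100 s = 1.448 d.
k_1 L₀/(k_a−k_1) = 0.257×35.6/(1.72−0.257) = 9.149/1.463 = 6.254 mg/L.
e^(−k_1 t) = e^(−0.257×1.448) = 0.6893; e^(−k_a t) = e^(−1.72×1.448) = 0.08293.
D = 6.254 × (0.6893 − 0.08293) + 2.17 × 0.08293 = 3.792 + 0.1800 = 3.972 mg/L.
DO = C_s − D = 9.95 − 3.972 = 5.978 mg/L.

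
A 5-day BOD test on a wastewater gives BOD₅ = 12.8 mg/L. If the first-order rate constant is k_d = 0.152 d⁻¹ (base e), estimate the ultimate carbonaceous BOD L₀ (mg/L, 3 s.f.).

L₀ ≈ 24.0 mg/L

BOD₅ = L₀(1 − e^(−5k_d)) ⇒ L₀ = BOD₅ / (1 − e^(−5×0.152))
= 12.8 / (1 − 0.4677) = 12.8 / 0.5323 = 24.05 mg/L.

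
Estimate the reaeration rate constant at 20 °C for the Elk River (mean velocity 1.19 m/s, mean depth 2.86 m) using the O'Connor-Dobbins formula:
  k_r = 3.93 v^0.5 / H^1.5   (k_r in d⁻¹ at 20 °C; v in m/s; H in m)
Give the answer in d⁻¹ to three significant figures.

k_r = 3.93 × 1.19^0.5 / 2.86^1.5 = 3.93 × 1.091 / 4.837 = 0.8864 d⁻¹.

k_r ≈ 0.886 d⁻¹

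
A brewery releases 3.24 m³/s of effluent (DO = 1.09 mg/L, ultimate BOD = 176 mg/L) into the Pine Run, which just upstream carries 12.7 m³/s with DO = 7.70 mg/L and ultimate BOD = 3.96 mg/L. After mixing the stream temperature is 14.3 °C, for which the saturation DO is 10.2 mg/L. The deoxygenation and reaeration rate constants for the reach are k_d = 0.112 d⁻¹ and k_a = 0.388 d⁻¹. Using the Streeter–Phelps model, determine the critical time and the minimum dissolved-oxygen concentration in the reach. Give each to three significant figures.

Mixed DO = (12.7×7.70 + 3.24×1.09)/(12.7+3.24) = 101.3/15.94 = 6.356 mg/L.
Mixed L₀ = (12.7×3.96 + 3.24×176)/(15.94) = 620.5/15.94 = 38.93 mg/L.
Initial deficit D₀ = C_s − DO₀ = 10.2 − 6.356 = 3.844 mg/L.
t_c = (1/0.2760) ln[(0.388/0.112)(1 − 3.844×0.2760/(0.112×38.93))] = 3.623 × ln(2.621) = 3.492 d.
D_c = (0.112/0.388) × 38.93 × e^(−0.112×3.492) = 0.2887 × 38.93 × 0.6763 = 7.600 mg/L.
Minimum DO = 10.2 − 7.600 = 2.600 mg/L.

t_c ≈ 3.49 d; minimum DO ≈ 2.60 mg/L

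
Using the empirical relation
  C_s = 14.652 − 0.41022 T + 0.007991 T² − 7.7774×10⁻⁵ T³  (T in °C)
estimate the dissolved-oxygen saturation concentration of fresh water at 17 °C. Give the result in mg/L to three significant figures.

C_s ≈ 9.61 mg/L

C_s = 14.652 − 0.41022×17 + 0.007991×17² − 7.7774×10⁻⁵×17³ = 9.606 mg/L.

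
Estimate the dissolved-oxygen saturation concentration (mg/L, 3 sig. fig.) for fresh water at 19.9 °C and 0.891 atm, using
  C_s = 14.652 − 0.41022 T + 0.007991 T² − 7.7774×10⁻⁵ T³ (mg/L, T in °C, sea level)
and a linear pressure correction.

At sea level: C_s = 14.652 − 0.41022×19.9 + 0.007991×19.9² − 7.7774×10⁻⁵×19.9³ = 9.040 mg/L.
Pressure correction: C_s' = 9.040 × 0.891 = 8.055 mg/L.

C_s ≈ 8.05 mg/L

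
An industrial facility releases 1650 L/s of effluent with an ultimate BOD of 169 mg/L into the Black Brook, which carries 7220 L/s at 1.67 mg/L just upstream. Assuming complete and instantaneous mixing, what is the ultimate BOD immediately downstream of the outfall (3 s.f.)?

Flow-weighted mixing: C = (Q_r C_r + Q_w C_w)/(Q_r + Q_w)
= (7220×1.67 + 1650×169)/(7220 + 1650) = 290900/8870 = 32.80 mg/L.

32.8 mg/L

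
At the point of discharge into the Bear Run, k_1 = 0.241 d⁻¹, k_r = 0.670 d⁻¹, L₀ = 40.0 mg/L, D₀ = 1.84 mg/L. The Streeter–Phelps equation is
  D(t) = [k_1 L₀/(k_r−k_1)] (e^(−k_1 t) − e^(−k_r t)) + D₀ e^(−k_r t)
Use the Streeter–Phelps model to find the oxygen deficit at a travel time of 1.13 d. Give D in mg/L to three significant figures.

D ≈ 7.44 mg/L

k_1 L₀/(k_r−k_1) = 0.241×40.0/(0.670−0.241) = 9.640/0.4290 = 22.47 mg/L.
e^(−k_1 t) = e^(−0.241×1.130) = 0.7616; e^(−k_r t) = e^(−0.670×1.130) = 0.4690.
D = 22.47 × (0.7616 − 0.4690) + 1.84 × 0.4690 = 6.574 + 0.8630 = 7.437 mg/L.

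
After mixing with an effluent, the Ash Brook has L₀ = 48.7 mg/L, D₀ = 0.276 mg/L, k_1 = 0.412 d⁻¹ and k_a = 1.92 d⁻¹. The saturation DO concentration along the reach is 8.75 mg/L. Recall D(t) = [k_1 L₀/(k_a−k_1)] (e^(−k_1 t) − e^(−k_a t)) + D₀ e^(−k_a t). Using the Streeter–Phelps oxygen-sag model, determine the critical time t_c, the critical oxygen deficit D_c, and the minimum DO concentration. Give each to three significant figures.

t_c ≈ 1.01 d; D_c ≈ 6.90 mg/L; min DO ≈ 1.85 mg/L

With k_a/k_1 = 4.660 and 1 − D₀(k_a−k_1)/(k_1 L₀) = 0.9793,
t_c = ln(4.660 × 0.9793) / (1.92 − 0.412) = ln(4.564) / 1.508 = 1.518/1.508 = 1.007 d.
D_c = (k_1/k_a) L₀ e^(−k_1 t_c) = (0.412/1.92) × 48.7 × e^(−0.412×1.007) = 0.2146 × 48.7 × 0.6605 = 6.902 mg/L.
Minimum DO = C_s − D_c = 8.75 − 6.902 = 1.848 mg/L.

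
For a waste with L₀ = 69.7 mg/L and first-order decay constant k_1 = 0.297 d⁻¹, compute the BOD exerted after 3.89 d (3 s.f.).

y ≈ 47.7 mg/L

y_t = L₀(1 − e^(−k_1 t)) = 69.7 × (1 − e^(−0.297×3.89))
= 69.7 × (1 − 0.3150) = 69.7 × 0.6850 = 47.75 mg/L.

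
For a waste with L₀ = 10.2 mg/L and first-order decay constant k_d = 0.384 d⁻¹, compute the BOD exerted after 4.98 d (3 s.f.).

y_t = L₀(1 − e^(−k_d t)) = 10.2 × (1 − e^(−0.384×4.98))
= 10.2 × (1 − 0.1477) = 10.2 × 0.8523 = 8.693 mg/L.

y ≈ 8.69 mg/L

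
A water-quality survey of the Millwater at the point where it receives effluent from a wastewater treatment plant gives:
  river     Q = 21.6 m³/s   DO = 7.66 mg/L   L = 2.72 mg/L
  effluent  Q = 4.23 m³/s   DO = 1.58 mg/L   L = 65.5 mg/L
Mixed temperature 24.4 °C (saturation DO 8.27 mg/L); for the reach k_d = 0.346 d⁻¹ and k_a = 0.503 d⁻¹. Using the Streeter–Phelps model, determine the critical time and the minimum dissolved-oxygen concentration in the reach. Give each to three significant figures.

t_c ≈ 2.02 d; minimum DO ≈ 3.82 mg/L

Mixed DO = (21.6×7.66 + 4.23×1.58)/(21.6+4.23) = 172.1/25.83 = 6.664 mg/L.
Mixed L₀ = (21.6×2.72 + 4.23×65.5)/(25.83) = 335.8/25.83 = 13.00 mg/L.
Initial deficit D₀ = C_s − DO₀ = 8.27 − 6.664 = 1.606 mg/L.
t_c = (1/0.1570) ln[(0.503/0.346)(1 − 1.606×0.1570/(0.346×13.00))] = 6.369 × ln(1.372) = 2.016 d.
D_c = (0.346/0.503) × 13.00 × e^(−0.346×2.016) = 0.6879 × 13.00 × 0.4978 = 4.452 mg/L.
Minimum DO = 8.27 − 4.452 = 3.818 mg/L.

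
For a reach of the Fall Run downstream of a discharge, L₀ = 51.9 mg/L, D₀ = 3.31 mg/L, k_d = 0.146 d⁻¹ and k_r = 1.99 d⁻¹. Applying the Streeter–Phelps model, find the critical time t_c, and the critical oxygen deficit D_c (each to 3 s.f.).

t_c ≈ 0.529 d; D_c ≈ 3.52 mg/L

At the critical point dD/dt = 0, so k_d L₀ e^(−k_d t) = k_r D. Substituting D(t) from the Streeter–Phelps equation and solving for t gives
t_c = ln[(k_r/k_d)(1 − D₀(k_r−k_d)/(k_d L₀))] / (k_r−k_d).
Here k_r−k_d = 1.844 d⁻¹ and 1 − D₀(k_r−k_d)/(k_d L₀) = 1 − 3.31×1.844/(0.146×51.9) = 0.1945, so
t_c = ln(13.63 × 0.1945) / 1.844 = 0.9749 / 1.844 = 0.5287 d.
D_c = (k_d/k_r) L₀ e^(−k_d t_c) = (0.146/1.99) × 51.9 × e^(−0.146×0.5287) = 0.07337 × 51.9 × 0.9257 = 3.525 mg/L.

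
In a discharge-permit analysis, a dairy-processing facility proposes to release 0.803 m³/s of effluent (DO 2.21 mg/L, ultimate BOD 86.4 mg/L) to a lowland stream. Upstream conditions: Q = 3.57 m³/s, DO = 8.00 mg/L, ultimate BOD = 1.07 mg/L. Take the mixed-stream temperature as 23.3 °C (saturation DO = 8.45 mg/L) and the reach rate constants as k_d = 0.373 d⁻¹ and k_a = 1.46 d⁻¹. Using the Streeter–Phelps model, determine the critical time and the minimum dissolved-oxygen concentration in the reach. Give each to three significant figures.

t_c ≈ 0.974 d; minimum DO ≈ 5.48 mg/L

Mixed DO = (3.57×8.00 + 0.803×2.21)/(3.57+0.803) = 30.33/4.373 = 6.937 mg/L.
Mixed L₀ = (3.57×1.07 + 0.803×86.4)/(4.373) = 73.20/4.373 = 16.74 mg/L.
Initial deficit D₀ = C_s − DO₀ = 8.45 − 6.937 = 1.513 mg/L.
t_c = (1/1.087) ln[(1.46/0.373)(1 − 1.513×1.087/(0.373×16.74))] = 0.9200 × ln(2.883) = 0.9741 d.
D_c = (0.373/1.46) × 16.74 × e^(−0.373×0.9741) = 0.2555 × 16.74 × 0.6954 = 2.974 mg/L.
Minimum DO = 8.45 − 2.974 = 5.476 mg/L.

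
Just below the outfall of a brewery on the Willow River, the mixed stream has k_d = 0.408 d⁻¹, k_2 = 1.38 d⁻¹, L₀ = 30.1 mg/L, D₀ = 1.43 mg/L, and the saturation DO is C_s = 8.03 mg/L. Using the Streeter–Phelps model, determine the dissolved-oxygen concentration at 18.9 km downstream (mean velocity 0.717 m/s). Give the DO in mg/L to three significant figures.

Travel time t = x/v = 18.9 km / (0.717 m/s) = 18900 m / 0.717 m/s = 26360 s = 0.3051 d.
k_d L₀/(k_2−k_d) = 0.408×30.1/(1.38−0.408) = 12.28/0.9720 = 12.63 mg/L.
e^(−k_d t) = e^(−0.408×0.3051) = 0.8830; e^(−k_2 t) = e^(−1.38×0.3051) = 0.6564.
D = 12.63 × (0.8830 − 0.6564) + 1.43 × 0.6564 = 2.863 + 0.9386 = 3.801 mg/L.
DO = C_s − D = 8.03 − 3.801 = 4.229 mg/L.

DO ≈ 4.23 mg/L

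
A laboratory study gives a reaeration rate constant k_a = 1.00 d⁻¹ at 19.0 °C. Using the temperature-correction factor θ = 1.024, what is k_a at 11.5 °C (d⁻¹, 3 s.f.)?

k_a(T₂) = k_a(T₁) · θ^(T₂−T₁) = 1.00 × 1.024^(11.5−19.0)
= 1.00 × 1.024^-7.50 = 1.00 × 0.8370 = 0.8370 d⁻¹.

k_a ≈ 0.837 d⁻¹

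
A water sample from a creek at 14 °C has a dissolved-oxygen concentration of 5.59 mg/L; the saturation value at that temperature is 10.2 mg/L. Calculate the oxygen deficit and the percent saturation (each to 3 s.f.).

D = C_s − C = 10.2 − 5.59 = 4.61 mg/L.
% saturation = 5.59/10.2 × 100 = 54.8 %.

D ≈ 4.61 mg/L; 54.8 % saturation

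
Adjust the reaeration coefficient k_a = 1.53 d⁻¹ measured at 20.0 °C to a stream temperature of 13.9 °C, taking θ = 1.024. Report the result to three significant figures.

k_a(T₂) = k_a(T₁) · θ^(T₂−T₁) = 1.53 × 1.024^(13.9−20.0)
= 1.53 × 1.024^-6.10 = 1.53 × 0.8653 = 1.324 d⁻¹.

k_a ≈ 1.32 d⁻¹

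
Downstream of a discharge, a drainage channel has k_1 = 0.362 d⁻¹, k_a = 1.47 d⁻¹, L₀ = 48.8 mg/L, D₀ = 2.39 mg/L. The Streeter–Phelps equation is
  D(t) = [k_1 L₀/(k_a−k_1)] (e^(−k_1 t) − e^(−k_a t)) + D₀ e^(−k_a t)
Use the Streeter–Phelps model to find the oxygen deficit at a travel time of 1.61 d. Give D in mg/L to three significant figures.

D ≈ 7.63 mg/L

k_1 L₀/(k_a−k_1) = 0.362×48.8/(1.47−0.362) = 17.67/1.108 = 15.94 mg/L.
e^(−k_1 t) = e^(−0.362×1.610) = 0.5583; e^(−k_a t) = e^(−1.47×1.610) = 0.09379.
D = 15.94 × (0.5583 − 0.09379) + 2.39 × 0.09379 = 7.406 + 0.2242 = 7.631 mg/L.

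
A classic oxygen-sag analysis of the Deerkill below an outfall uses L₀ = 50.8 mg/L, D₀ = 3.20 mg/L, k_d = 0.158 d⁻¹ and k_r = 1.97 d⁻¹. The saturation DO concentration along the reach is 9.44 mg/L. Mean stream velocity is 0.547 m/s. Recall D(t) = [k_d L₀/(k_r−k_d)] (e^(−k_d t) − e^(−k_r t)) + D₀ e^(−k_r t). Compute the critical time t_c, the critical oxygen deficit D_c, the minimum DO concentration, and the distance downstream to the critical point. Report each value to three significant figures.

t_c ≈ 0.685 d; D_c ≈ 3.66 mg/L; min DO ≈ 5.78 mg/L; x_c ≈ 32.4 km

At the critical point dD/dt = 0, so k_d L₀ e^(−k_d t) = k_r D. Substituting D(t) from the Streeter–Phelps equation and solving for t gives
t_c = ln[(k_r/k_d)(1 − D₀(k_r−k_d)/(k_d L₀))] / (k_r−k_d).
Here k_r−k_d = 1.812 d⁻¹ and 1 − D₀(k_r−k_d)/(k_d L₀) = 1 − 3.20×1.812/(0.158×50.8) = 0.2776, so
t_c = ln(12.47 × 0.2776) / 1.812 = 1.242 / 1.812 = 0.6852 d.
D_c = (k_d/k_r) L₀ e^(−k_d t_c) = (0.158/1.97) × 50.8 × e^(−0.158×0.6852) = 0.08020 × 50.8 × 0.8974 = 3.656 mg/L.
Minimum DO = C_s − D_c = 9.44 − 3.656 = 5.784 mg/L.
x_c = v t_c = 0.547 m/s × 0.6852 d × 86400 s/d = 32380 m ≈ 32.4 km.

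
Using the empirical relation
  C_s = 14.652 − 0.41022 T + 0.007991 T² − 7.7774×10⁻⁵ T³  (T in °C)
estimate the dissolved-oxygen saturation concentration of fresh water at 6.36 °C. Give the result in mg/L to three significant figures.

C_s ≈ 12.3 mg/L

C_s = 14.652 − 0.41022×6.36 + 0.007991×6.36² − 7.7774×10⁻⁵×6.36³ = 12.35 mg/L.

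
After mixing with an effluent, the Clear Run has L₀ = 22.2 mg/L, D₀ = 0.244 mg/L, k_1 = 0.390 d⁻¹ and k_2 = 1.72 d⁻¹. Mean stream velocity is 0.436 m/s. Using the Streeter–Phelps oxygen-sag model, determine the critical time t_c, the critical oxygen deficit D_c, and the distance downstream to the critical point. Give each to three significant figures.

t_c ≈ 1.09 d; D_c ≈ 3.29 mg/L; x_c ≈ 40.9 km

t_c = [1/(k_2−k_1)] ln[(k_2/k_1)(1 − D₀(k_2−k_1)/(k_1 L₀))]
= [1/(1.72−0.390)] ln[(1.72/0.390)(1 − 0.244×1.330/(0.390×22.2))]
= (1/1.330) ln[4.410 × 0.9625] = 0.7519 × ln(4.245) = 0.7519 × 1.446 = 1.087 d.
D_c = (k_1/k_2) L₀ e^(−k_1 t_c) = (0.390/1.72) × 22.2 × e^(−0.390×1.087) = 0.2267 × 22.2 × 0.6545 = 3.294 mg/L.
x_c = v t_c = 0.436 m/s × 1.087 d × 86400 s/d = 40950 m ≈ 40.9 km.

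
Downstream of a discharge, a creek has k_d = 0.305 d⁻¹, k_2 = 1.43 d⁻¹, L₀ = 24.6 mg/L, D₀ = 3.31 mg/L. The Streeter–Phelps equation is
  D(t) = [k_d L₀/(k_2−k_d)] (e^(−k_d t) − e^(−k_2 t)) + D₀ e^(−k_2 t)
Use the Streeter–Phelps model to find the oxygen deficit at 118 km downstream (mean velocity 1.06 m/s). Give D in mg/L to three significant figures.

Travel time t = x/v = 118 km / (1.06 m/s) = 118000 m / 1.06 m/s = 111300 s = 1.288 d.
k_d L₀/(k_2−k_d) = 0.305×24.6/(1.43−0.305) = 7.503/1.125 = 6.669 mg/L.
e^(−k_d t) = e^(−0.305×1.288) = 0.6750; e^(−k_2 t) = e^(−1.43×1.288) = 0.1584.
D = 6.669 × (0.6750 − 0.1584) + 3.31 × 0.1584 = 3.446 + 0.5244 = 3.970 mg/L.

D ≈ 3.97 mg/L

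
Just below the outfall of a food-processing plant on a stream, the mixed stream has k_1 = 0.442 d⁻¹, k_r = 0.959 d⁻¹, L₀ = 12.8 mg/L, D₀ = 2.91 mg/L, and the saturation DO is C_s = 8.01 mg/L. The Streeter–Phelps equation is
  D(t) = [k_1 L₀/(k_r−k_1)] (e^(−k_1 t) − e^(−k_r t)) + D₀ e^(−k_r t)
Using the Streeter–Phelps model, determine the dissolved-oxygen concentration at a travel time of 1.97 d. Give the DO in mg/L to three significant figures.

k_1 L₀/(k_r−k_1) = 0.442×12.8/(0.959−0.442) = 5.658/0.5170 = 10.94 mg/L.
e^(−k_1 t) = e^(−0.442×1.970) = 0.4186; e^(−k_r t) = e^(−0.959×1.970) = 0.1512.
D = 10.94 × (0.4186 − 0.1512) + 2.91 × 0.1512 = 2.927 + 0.4400 = 3.367 mg/L.
DO = C_s − D = 8.01 − 3.367 = 4.643 mg/L.

DO ≈ 4.64 mg/L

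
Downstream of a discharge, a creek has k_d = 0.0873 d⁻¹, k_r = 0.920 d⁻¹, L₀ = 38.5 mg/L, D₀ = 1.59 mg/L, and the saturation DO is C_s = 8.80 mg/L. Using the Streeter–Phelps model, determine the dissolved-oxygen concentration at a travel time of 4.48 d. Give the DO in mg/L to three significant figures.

k_d L₀/(k_r−k_d) = 0.0873×38.5/(0.920−0.0873) = 3.361/0.8327 = 4.036 mg/L.
e^(−k_d t) = e^(−0.0873×4.480) = 0.6763; e^(−k_r t) = e^(−0.920×4.480) = 0.01622.
D = 4.036 × (0.6763 − 0.01622) + 1.59 × 0.01622 = 2.664 + 0.02579 = 2.690 mg/L.
DO = C_s − D = 8.80 − 2.690 = 6.110 mg/L.

DO ≈ 6.11 mg/L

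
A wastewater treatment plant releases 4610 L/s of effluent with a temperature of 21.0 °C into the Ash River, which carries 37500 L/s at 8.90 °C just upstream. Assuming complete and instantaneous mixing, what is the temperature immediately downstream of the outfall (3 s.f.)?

Flow-weighted mixing: C = (Q_r C_r + Q_w C_w)/(Q_r + Q_w)
= (37500×8.90 + 4610×21.0)/(37500 + 4610) = 430600/42110 = 10.22 °C.

10.2 °C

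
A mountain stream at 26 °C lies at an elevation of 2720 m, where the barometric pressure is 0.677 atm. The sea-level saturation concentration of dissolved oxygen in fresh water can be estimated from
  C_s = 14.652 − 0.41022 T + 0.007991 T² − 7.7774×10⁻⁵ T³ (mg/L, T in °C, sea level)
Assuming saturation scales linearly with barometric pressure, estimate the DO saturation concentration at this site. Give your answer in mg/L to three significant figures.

At sea level: C_s = 14.652 − 0.41022×26 + 0.007991×26² − 7.7774×10⁻⁵×26³ = 8.021 mg/L.
Pressure correction: C_s' = 8.021 × 0.677 = 5.430 mg/L.

C_s ≈ 5.43 mg/L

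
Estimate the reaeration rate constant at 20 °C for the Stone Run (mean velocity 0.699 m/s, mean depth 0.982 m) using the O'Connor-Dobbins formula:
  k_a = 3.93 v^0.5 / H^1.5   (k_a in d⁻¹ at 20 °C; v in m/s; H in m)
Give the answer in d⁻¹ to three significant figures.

k_a = 3.93 × 0.699^0.5 / 0.982^1.5 = 3.93 × 0.8361 / 0.9731 = 3.376 d⁻¹.

k_a ≈ 3.38 d⁻¹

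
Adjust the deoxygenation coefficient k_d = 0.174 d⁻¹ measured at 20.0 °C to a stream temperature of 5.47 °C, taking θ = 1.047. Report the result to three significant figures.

k_d ≈ 0.0893 d⁻¹

k_d(T₂) = k_d(T₁) · θ^(T₂−T₁) = 0.174 × 1.047^(5.47−20.0)
= 0.174 × 1.047^-14.5 = 0.174 × 0.5131 = 0.08927 d⁻¹.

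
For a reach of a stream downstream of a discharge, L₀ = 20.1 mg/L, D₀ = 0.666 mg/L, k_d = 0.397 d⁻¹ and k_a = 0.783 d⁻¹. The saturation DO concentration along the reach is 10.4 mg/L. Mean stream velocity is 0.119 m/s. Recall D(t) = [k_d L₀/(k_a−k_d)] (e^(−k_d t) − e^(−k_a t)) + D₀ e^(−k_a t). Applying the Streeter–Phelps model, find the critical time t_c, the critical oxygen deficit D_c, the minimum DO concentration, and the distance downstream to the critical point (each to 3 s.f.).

t_c ≈ 1.67 d; D_c ≈ 5.24 mg/L; min DO ≈ 5.16 mg/L; x_c ≈ 17.2 km

t_c = [1/(k_a−k_d)] ln[(k_a/k_d)(1 − D₀(k_a−k_d)/(k_d L₀))]
= [1/(0.783−0.397)] ln[(0.783/0.397)(1 − 0.666×0.3860/(0.397×20.1))]
= (1/0.3860) ln[1.972 × 0.9678] = 2.591 × ln(1.909) = 2.591 × 0.6464 = 1.675 d.
D_c = (k_d/k_a) L₀ e^(−k_d t_c) = (0.397/0.783) × 20.1 × e^(−0.397×1.675) = 0.5070 × 20.1 × 0.5143 = 5.242 mg/L.
Minimum DO = C_s − D_c = 10.4 − 5.242 = 5.158 mg/L.
x_c = v t_c = 0.119 m/s × 1.675 d × 86400 s/d = 17220 m ≈ 17.2 km.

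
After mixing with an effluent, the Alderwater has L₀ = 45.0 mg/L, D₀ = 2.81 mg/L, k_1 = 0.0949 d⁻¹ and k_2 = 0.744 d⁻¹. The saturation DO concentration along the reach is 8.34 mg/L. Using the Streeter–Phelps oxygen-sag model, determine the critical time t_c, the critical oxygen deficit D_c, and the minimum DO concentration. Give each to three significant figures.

With k_2/k_1 = 7.840 and 1 − D₀(k_2−k_1)/(k_1 L₀) = 0.5729,
t_c = ln(7.840 × 0.5729) / (0.744 − 0.0949) = ln(4.491) / 0.6491 = 1.502/0.6491 = 2.314 d.
D_c = (k_1/k_2) L₀ e^(−k_1 t_c) = (0.0949/0.744) × 45.0 × e^(−0.0949×2.314) = 0.1276 × 45.0 × 0.8028 = 4.608 mg/L.
Minimum DO = C_s − D_c = 8.34 − 4.608 = 3.732 mg/L.

t_c ≈ 2.31 d; D_c ≈ 4.61 mg/L; min DO ≈ 3.73 mg/L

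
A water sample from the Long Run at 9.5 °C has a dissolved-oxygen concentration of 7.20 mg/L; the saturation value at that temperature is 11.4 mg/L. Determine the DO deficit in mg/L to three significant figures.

D ≈ 4.20 mg/L

D = C_s − C = 11.4 − 7.20 = 4.20 mg/L.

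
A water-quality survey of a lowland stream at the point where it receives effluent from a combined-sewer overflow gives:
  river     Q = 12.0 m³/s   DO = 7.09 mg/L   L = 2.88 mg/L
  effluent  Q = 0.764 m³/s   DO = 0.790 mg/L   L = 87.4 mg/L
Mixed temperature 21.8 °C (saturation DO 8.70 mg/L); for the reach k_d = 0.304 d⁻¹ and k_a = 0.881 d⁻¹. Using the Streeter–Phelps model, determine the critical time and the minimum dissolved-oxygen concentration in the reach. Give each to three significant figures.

t_c ≈ 0.727 d; minimum DO ≈ 6.50 mg/L

Mixed DO = (12.0×7.09 + 0.764×0.790)/(12.0+0.764) = 85.68/12.76 = 6.713 mg/L.
Mixed L₀ = (12.0×2.88 + 0.764×87.4)/(12.76) = 101.3/12.76 = 7.939 mg/L.
Initial deficit D₀ = C_s − DO₀ = 8.70 − 6.713 = 1.987 mg/L.
t_c = (1/0.5770) ln[(0.881/0.304)(1 − 1.987×0.5770/(0.304×7.939))] = 1.733 × ln(1.521) = 0.7271 d.
D_c = (0.304/0.881) × 7.939 × e^(−0.304×0.7271) = 0.3451 × 7.939 × 0.8017 = 2.196 mg/L.
Minimum DO = 8.70 − 2.196 = 6.504 mg/L.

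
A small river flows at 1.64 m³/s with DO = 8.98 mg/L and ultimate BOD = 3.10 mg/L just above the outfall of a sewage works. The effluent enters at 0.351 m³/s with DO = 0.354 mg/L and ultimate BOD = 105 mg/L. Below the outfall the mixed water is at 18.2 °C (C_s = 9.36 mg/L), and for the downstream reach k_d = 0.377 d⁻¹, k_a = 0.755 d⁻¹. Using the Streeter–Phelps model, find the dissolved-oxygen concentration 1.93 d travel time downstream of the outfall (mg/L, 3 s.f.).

Mixed DO = (1.64×8.98 + 0.351×0.354)/(1.64+0.351) = 14.85/1.991 = 7.459 mg/L.
Mixed L₀ = (1.64×3.10 + 0.351×105)/(1.991) = 41.94/1.991 = 21.06 mg/L.
Initial deficit D₀ = C_s − DO₀ = 9.36 − 7.459 = 1.901 mg/L.
D(1.93) = [0.377×21.06/(0.755−0.377)](e^(−0.377×1.93) − e^(−0.755×1.93)) + 1.901 e^(−0.755×1.93)
= 21.01 × (0.4831 − 0.2329) + 1.901 × 0.2329 = 5.698 mg/L.
DO = 9.36 − 5.698 = 3.662 mg/L.

DO ≈ 3.66 mg/L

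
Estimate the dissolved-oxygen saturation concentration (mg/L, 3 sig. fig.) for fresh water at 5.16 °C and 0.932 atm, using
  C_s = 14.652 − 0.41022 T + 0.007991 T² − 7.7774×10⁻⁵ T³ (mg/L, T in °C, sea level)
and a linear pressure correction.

C_s ≈ 11.9 mg/L

At sea level: C_s = 14.652 − 0.41022×5.16 + 0.007991×5.16² − 7.7774×10⁻⁵×5.16³ = 12.74 mg/L.
Pressure correction: C_s' = 12.74 × 0.932 = 11.87 mg/L.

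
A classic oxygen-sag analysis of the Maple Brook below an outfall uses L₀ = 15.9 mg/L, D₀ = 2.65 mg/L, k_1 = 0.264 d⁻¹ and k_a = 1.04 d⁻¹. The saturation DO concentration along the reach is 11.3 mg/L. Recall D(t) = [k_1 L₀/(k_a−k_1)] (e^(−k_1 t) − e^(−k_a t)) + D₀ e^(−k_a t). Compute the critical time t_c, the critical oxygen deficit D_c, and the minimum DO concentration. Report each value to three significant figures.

With k_a/k_1 = 3.939 and 1 − D₀(k_a−k_1)/(k_1 L₀) = 0.5101,
t_c = ln(3.939 × 0.5101) / (1.04 − 0.264) = ln(2.009) / 0.7760 = 0.6979/0.7760 = 0.8993 d.
L(t_c) = L₀ e^(−k_1 t_c) = 15.9 × 0.7887 = 12.54 mg/L, and at the critical point k_a D_c = k_1 L, so D_c = (0.264/1.04) × 12.54 = 3.183 mg/L.
Minimum DO = C_s − D_c = 11.3 − 3.183 = 8.117 mg/L.

t_c ≈ 0.899 d; D_c ≈ 3.18 mg/L; min DO ≈ 8.12 mg/L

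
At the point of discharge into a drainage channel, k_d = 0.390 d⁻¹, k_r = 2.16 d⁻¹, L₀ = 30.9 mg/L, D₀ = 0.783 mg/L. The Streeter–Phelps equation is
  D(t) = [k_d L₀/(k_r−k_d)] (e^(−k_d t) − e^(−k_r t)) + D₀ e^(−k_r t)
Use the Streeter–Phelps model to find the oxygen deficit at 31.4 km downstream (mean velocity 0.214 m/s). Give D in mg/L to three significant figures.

D ≈ 3.36 mg/L

Travel time t = x/v = 31.4 km / (0.214 m/s) = 31400 m / 0.214 m/s = 146700 s = 1.698 d.
k_d L₀/(k_r−k_d) = 0.390×30.9/(2.16−0.390) = 12.05/1.770 = 6.808 mg/L.
e^(−k_d t) = e^(−0.390×1.698) = 0.5157; e^(−k_r t) = e^(−2.16×1.698) = 0.02552.
D = 6.808 × (0.5157 − 0.02552) + 0.783 × 0.02552 = 3.337 + 0.01998 = 3.357 mg/L.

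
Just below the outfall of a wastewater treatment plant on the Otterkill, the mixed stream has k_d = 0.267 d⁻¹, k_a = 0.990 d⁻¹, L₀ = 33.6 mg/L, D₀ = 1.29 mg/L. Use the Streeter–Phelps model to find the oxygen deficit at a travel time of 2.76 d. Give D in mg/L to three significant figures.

k_d L₀/(k_a−k_d) = 0.267×33.6/(0.990−0.267) = 8.971/0.7230 = 12.41 mg/L.
e^(−k_d t) = e^(−0.267×2.760) = 0.4786; e^(−k_a t) = e^(−0.990×2.760) = 0.06506.
D = 12.41 × (0.4786 − 0.06506) + 1.29 × 0.06506 = 5.131 + 0.08393 = 5.215 mg/L.

D ≈ 5.22 mg/L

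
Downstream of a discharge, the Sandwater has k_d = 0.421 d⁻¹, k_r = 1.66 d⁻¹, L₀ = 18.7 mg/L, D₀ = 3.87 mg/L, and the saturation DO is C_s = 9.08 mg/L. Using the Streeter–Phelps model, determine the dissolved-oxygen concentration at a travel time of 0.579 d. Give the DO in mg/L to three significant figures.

k_d L₀/(k_r−k_d) = 0.421×18.7/(1.66−0.421) = 7.873/1.239 = 6.354 mg/L.
e^(−k_d t) = e^(−0.421×0.5790) = 0.7837; e^(−k_r t) = e^(−1.66×0.5790) = 0.3825.
D = 6.354 × (0.7837 − 0.3825) + 3.87 × 0.3825 = 2.549 + 1.480 = 4.029 mg/L.
DO = C_s − D = 9.08 − 4.029 = 5.051 mg/L.

DO ≈ 5.05 mg/L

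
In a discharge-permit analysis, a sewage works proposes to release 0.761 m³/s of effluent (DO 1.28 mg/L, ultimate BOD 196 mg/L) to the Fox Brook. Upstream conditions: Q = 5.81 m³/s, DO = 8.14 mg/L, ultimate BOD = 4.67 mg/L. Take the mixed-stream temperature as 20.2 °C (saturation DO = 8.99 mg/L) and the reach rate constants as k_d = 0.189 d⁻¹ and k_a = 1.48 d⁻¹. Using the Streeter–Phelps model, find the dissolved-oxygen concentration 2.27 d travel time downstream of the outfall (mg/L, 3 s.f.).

Mixed DO = (5.81×8.14 + 0.761×1.28)/(5.81+0.761) = 48.27/6.571 = 7.346 mg/L.
Mixed L₀ = (5.81×4.67 + 0.761×196)/(6.571) = 176.3/6.571 = 26.83 mg/L.
Initial deficit D₀ = C_s − DO₀ = 8.99 − 7.346 = 1.644 mg/L.
D(2.27) = [0.189×26.83/(1.48−0.189)](e^(−0.189×2.27) − e^(−1.48×2.27)) + 1.644 e^(−1.48×2.27)
= 3.928 × (0.6511 − 0.03475) + 1.644 × 0.03475 = 2.478 mg/L.
DO = 8.99 − 2.478 = 6.512 mg/L.

DO ≈ 6.51 mg/L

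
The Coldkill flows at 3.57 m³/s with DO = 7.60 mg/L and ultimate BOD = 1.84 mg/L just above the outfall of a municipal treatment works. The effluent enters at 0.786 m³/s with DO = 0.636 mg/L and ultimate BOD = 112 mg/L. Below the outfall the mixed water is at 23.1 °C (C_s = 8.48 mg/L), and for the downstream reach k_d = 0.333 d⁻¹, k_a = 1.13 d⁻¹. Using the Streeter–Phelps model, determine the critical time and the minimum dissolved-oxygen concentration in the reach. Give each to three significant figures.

t_c ≈ 1.20 d; minimum DO ≈ 4.18 mg/L

Mixed DO = (3.57×7.60 + 0.786×0.636)/(3.57+0.786) = 27.63/4.356 = 6.343 mg/L.
Mixed L₀ = (3.57×1.84 + 0.786×112)/(4.356) = 94.60/4.356 = 21.72 mg/L.
Initial deficit D₀ = C_s − DO₀ = 8.48 − 6.343 = 2.137 mg/L.
t_c = (1/0.7970) ln[(1.13/0.333)(1 − 2.137×0.7970/(0.333×21.72))] = 1.255 × ln(2.594) = 1.196 d.
D_c = (0.333/1.13) × 21.72 × e^(−0.333×1.196) = 0.2947 × 21.72 × 0.6714 = 4.297 mg/L.
Minimum DO = 8.48 − 4.297 = 4.183 mg/L.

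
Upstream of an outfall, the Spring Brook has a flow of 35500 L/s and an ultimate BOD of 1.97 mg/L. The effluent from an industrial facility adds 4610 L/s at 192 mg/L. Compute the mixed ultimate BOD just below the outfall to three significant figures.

Flow-weighted mixing: C = (Q_r C_r + Q_w C_w)/(Q_r + Q_w)
= (35500×1.97 + 4610×192)/(35500 + 4610) = 955100/40110 = 23.81 mg/L.

23.8 mg/L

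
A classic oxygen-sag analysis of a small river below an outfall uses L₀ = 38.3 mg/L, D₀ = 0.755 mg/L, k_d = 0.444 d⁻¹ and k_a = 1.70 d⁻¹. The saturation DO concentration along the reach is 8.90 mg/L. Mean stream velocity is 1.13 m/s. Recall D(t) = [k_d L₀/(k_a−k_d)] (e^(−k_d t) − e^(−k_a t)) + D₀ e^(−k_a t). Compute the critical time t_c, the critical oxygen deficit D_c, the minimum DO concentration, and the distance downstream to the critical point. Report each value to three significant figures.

t_c ≈ 1.02 d; D_c ≈ 6.35 mg/L; min DO ≈ 2.55 mg/L; x_c ≈ 99.9 km

With k_a/k_d = 3.829 and 1 − D₀(k_a−k_d)/(k_d L₀) = 0.9442,
t_c = ln(3.829 × 0.9442) / (1.70 − 0.444) = ln(3.615) / 1.256 = 1.285/1.256 = 1.023 d.
L(t_c) = L₀ e^(−k_d t_c) = 38.3 × 0.6349 = 24.32 mg/L, and at the critical point k_a D_c = k_d L, so D_c = (0.444/1.70) × 24.32 = 6.351 mg/L.
Minimum DO = C_s − D_c = 8.90 − 6.351 = 2.549 mg/L.
x_c = v t_c = 1.13 m/s × 1.023 d × 86400 s/d = 99900 m ≈ 99.9 km.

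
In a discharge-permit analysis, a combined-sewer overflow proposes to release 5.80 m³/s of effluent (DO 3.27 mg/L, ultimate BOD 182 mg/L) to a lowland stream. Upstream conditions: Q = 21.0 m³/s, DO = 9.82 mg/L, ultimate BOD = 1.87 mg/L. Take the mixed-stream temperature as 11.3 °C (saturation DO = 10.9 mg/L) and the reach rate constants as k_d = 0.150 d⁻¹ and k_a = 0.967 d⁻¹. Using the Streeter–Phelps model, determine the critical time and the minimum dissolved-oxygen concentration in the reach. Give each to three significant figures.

t_c ≈ 1.79 d; minimum DO ≈ 6.05 mg/L

Mixed DO = (21.0×9.82 + 5.80×3.27)/(21.0+5.80) = 225.2/26.80 = 8.402 mg/L.
Mixed L₀ = (21.0×1.87 + 5.80×182)/(26.80) = 1095/26.80 = 40.85 mg/L.
Initial deficit D₀ = C_s − DO₀ = 10.9 − 8.402 = 2.498 mg/L.
t_c = (1/0.8170) ln[(0.967/0.150)(1 − 2.498×0.8170/(0.150×40.85))] = 1.224 × ln(4.300) = 1.785 d.
D_c = (0.150/0.967) × 40.85 × e^(−0.150×1.785) = 0.1551 × 40.85 × 0.7651 = 4.848 mg/L.
Minimum DO = 10.9 − 4.848 = 6.052 mg/L.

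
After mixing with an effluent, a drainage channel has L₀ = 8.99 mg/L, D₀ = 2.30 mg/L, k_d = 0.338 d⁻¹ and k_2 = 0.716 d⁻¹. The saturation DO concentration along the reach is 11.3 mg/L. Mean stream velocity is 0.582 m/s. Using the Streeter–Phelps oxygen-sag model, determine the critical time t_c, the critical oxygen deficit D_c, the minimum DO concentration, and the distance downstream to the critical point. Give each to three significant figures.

t_c ≈ 1.09 d; D_c ≈ 2.93 mg/L; min DO ≈ 8.37 mg/L; x_c ≈ 55.0 km

At the critical point dD/dt = 0, so k_d L₀ e^(−k_d t) = k_2 D. Substituting D(t) from the Streeter–Phelps equation and solving for t gives
t_c = ln[(k_2/k_d)(1 − D₀(k_2−k_d)/(k_d L₀))] / (k_2−k_d).
Here k_2−k_d = 0.3780 d⁻¹ and 1 − D₀(k_2−k_d)/(k_d L₀) = 1 − 2.30×0.3780/(0.338×8.99) = 0.7139, so
t_c = ln(2.118 × 0.7139) / 0.3780 = 0.4136 / 0.3780 = 1.094 d.
D_c = (k_d/k_2) L₀ e^(−k_d t_c) = (0.338/0.716) × 8.99 × e^(−0.338×1.094) = 0.4721 × 8.99 × 0.6909 = 2.932 mg/L.
Minimum DO = C_s − D_c = 11.3 − 2.932 = 8.368 mg/L.
x_c = v t_c = 0.582 m/s × 1.094 d × 86400 s/d = 55020 m ≈ 55.0 km.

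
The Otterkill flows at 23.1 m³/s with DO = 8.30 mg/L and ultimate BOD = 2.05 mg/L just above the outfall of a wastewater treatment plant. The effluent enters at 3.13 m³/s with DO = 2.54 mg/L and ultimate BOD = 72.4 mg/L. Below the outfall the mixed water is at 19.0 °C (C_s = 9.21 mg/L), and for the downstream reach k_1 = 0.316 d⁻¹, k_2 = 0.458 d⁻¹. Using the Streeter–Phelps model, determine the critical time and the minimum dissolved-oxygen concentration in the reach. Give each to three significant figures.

t_c ≈ 2.11 d; minimum DO ≈ 5.51 mg/L

Mixed DO = (23.1×8.30 + 3.13×2.54)/(23.1+3.13) = 199.7/26.23 = 7.613 mg/L.
Mixed L₀ = (23.1×2.05 + 3.13×72.4)/(26.23) = 274.0/26.23 = 10.44 mg/L.
Initial deficit D₀ = C_s − DO₀ = 9.21 − 7.613 = 1.597 mg/L.
t_c = (1/0.1420) ln[(0.458/0.316)(1 − 1.597×0.1420/(0.316×10.44))] = 7.042 × ln(1.350) = 2.112 d.
D_c = (0.316/0.458) × 10.44 × e^(−0.316×2.112) = 0.6900 × 10.44 × 0.5130 = 3.697 mg/L.
Minimum DO = 9.21 − 3.697 = 5.513 mg/L.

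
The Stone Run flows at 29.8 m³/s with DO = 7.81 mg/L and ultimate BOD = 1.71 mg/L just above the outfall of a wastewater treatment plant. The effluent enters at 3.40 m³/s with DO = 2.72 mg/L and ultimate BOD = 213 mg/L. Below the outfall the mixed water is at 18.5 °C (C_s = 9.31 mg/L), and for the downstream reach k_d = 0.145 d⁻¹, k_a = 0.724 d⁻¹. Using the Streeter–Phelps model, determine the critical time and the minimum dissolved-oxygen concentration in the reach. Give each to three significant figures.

Mixed DO = (29.8×7.81 + 3.40×2.72)/(29.8+3.40) = 242.0/33.20 = 7.289 mg/L.
Mixed L₀ = (29.8×1.71 + 3.40×213)/(33.20) = 775.2/33.20 = 23.35 mg/L.
Initial deficit D₀ = C_s − DO₀ = 9.31 − 7.289 = 2.021 mg/L.
t_c = (1/0.5790) ln[(0.724/0.145)(1 − 2.021×0.5790/(0.145×23.35))] = 1.727 × ln(3.267) = 2.045 d.
D_c = (0.145/0.724) × 23.35 × e^(−0.145×2.045) = 0.2003 × 23.35 × 0.7434 = 3.476 mg/L.
Minimum DO = 9.31 − 3.476 = 5.834 mg/L.

t_c ≈ 2.04 d; minimum DO ≈ 5.83 mg/L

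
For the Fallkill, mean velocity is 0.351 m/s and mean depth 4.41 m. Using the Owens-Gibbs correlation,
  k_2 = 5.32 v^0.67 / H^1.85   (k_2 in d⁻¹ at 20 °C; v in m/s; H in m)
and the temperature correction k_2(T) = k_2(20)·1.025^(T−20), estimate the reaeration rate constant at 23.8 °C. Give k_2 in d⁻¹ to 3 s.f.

k_2(20) = 5.32 × 0.351^0.67 / 4.41^1.85 = 5.32 × 0.4959 / 15.57 = 0.1695 d⁻¹.
k_2(23.8) = 0.1695 × 1.025^(23.8−20) = 0.1695 × 1.098 = 0.1861 d⁻¹.

k_2 ≈ 0.186 d⁻¹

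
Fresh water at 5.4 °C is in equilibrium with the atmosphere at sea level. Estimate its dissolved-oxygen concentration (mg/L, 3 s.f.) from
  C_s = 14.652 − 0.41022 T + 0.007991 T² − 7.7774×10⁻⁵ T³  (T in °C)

C_s = 14.652 − 0.41022×5.4 + 0.007991×5.4² − 7.7774×10⁻⁵×5.4³ = 12.66 mg/L.

C_s ≈ 12.7 mg/L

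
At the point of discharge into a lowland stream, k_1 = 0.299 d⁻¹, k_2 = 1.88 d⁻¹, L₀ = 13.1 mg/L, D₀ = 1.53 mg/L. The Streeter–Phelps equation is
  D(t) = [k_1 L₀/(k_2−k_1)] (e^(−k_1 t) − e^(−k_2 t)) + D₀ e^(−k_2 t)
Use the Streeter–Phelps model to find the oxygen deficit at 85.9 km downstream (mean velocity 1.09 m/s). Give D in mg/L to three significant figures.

Travel time t = x/v = 85.9 km / (1.09 m/s) = 85900 m / 1.09 m/s = 78810 s = 0.9121 d.
k_1 L₀/(k_2−k_1) = 0.299×13.1/(1.88−0.299) = 3.917/1.581 = 2.477 mg/L.
e^(−k_1 t) = e^(−0.299×0.9121) = 0.7613; e^(−k_2 t) = e^(−1.88×0.9121) = 0.1800.
D = 2.477 × (0.7613 − 0.1800) + 1.53 × 0.1800 = 1.440 + 0.2754 = 1.716 mg/L.

D ≈ 1.72 mg/L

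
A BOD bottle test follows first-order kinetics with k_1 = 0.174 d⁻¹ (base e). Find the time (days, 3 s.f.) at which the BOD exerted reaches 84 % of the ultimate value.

t ≈ 10.5 d

y/L₀ = 1 − e^(−k_1 t) = 0.84 ⇒ e^(−k_1 t) = 0.160
t = −ln(0.160) / 0.174 = 1.833 / 0.174 = 10.53 d.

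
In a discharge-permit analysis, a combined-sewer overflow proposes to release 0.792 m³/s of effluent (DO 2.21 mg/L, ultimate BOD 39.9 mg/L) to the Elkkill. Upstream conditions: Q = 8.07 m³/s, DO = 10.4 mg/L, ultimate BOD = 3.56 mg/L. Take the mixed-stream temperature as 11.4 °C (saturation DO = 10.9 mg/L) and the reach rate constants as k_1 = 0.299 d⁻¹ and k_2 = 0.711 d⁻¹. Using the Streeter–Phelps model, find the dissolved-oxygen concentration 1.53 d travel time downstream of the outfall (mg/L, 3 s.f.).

Mixed DO = (8.07×10.4 + 0.792×2.21)/(8.07+0.792) = 85.68/8.862 = 9.668 mg/L.
Mixed L₀ = (8.07×3.56 + 0.792×39.9)/(8.862) = 60.33/8.862 = 6.808 mg/L.
Initial deficit D₀ = C_s − DO₀ = 10.9 − 9.668 = 1.232 mg/L.
D(1.53) = [0.299×6.808/(0.711−0.299)](e^(−0.299×1.53) − e^(−0.711×1.53)) + 1.232 e^(−0.711×1.53)
= 4.941 × (0.6329 − 0.3369) + 1.232 × 0.3369 = 1.877 mg/L.
DO = 10.9 − 1.877 = 9.023 mg/L.

DO ≈ 9.02 mg/L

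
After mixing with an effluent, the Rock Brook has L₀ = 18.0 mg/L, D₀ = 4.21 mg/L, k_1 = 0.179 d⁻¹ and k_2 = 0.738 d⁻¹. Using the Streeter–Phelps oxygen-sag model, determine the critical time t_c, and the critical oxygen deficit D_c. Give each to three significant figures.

At the critical point dD/dt = 0, so k_1 L₀ e^(−k_1 t) = k_2 D. Substituting D(t) from the Streeter–Phelps equation and solving for t gives
t_c = ln[(k_2/k_1)(1 − D₀(k_2−k_1)/(k_1 L₀))] / (k_2−k_1).
Here k_2−k_1 = 0.5590 d⁻¹ and 1 − D₀(k_2−k_1)/(k_1 L₀) = 1 − 4.21×0.5590/(0.179×18.0) = 0.2696, so
t_c = ln(4.123 × 0.2696) / 0.5590 = 0.1057 / 0.5590 = 0.1891 d.
D_c = (k_1/k_2) L₀ e^(−k_1 t_c) = (0.179/0.738) × 18.0 × e^(−0.179×0.1891) = 0.2425 × 18.0 × 0.9667 = 4.221 mg/L.

t_c ≈ 0.189 d; D_c ≈ 4.22 mg/L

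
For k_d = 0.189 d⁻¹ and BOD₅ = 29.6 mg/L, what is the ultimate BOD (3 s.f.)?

BOD₅ = L₀(1 − e^(−5k_d)) ⇒ L₀ = BOD₅ / (1 − e^(−5×0.189))
= 29.6 / (1 − 0.3887) = 29.6 / 0.6113 = 48.42 mg/L.

L₀ ≈ 48.4 mg/L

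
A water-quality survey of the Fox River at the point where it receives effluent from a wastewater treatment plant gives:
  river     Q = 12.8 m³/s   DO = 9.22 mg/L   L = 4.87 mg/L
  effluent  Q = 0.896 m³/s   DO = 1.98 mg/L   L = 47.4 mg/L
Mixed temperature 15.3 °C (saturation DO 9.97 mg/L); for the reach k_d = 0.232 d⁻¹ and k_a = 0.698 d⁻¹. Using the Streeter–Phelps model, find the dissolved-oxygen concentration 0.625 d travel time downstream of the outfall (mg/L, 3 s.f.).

DO ≈ 8.35 mg/L

Mixed DO = (12.8×9.22 + 0.896×1.98)/(12.8+0.896) = 119.8/13.70 = 8.746 mg/L.
Mixed L₀ = (12.8×4.87 + 0.896×47.4)/(13.70) = 104.8/13.70 = 7.652 mg/L.
Initial deficit D₀ = C_s − DO₀ = 9.97 − 8.746 = 1.224 mg/L.
D(0.625) = [0.232×7.652/(0.698−0.232)](e^(−0.232×0.625) − e^(−0.698×0.625)) + 1.224 e^(−0.698×0.625)
= 3.810 × (0.8650 − 0.6465) + 1.224 × 0.6465 = 1.624 mg/L.
DO = 9.97 − 1.624 = 8.346 mg/L.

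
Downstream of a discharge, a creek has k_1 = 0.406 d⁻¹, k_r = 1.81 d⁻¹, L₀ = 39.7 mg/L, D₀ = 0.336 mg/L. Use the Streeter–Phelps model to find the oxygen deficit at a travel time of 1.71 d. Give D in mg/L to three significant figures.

D ≈ 5.23 mg/L

k_1 L₀/(k_r−k_1) = 0.406×39.7/(1.81−0.406) = 16.12/1.404 = 11.48 mg/L.
e^(−k_1 t) = e^(−0.406×1.710) = 0.4994; e^(−k_r t) = e^(−1.81×1.710) = 0.04527.
D = 11.48 × (0.4994 − 0.04527) + 0.336 × 0.04527 = 5.214 + 0.01521 = 5.229 mg/L.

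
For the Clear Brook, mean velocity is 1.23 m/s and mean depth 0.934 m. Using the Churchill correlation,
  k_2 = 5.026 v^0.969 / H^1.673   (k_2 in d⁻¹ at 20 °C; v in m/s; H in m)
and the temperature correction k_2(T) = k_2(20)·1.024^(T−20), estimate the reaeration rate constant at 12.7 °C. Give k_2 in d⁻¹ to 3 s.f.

k_2(20) = 5.026 × 1.23^0.969 / 0.934^1.673 = 5.026 × 1.222 / 0.8921 = 6.886 d⁻¹.
k_2(12.7) = 6.886 × 1.024^(12.7−20) = 6.886 × 0.8410 = 5.791 d⁻¹.

k_2 ≈ 5.79 d⁻¹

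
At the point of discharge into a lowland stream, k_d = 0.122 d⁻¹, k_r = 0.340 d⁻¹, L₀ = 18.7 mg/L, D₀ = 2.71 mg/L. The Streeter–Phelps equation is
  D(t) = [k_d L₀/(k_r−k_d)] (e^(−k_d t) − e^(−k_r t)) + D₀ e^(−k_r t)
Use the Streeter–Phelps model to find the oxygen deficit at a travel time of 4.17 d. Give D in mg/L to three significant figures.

k_d L₀/(k_r−k_d) = 0.122×18.7/(0.340−0.122) = 2.281/0.2180 = 10.47 mg/L.
e^(−k_d t) = e^(−0.122×4.170) = 0.6013; e^(−k_r t) = e^(−0.340×4.170) = 0.2422.
D = 10.47 × (0.6013 − 0.2422) + 2.71 × 0.2422 = 3.757 + 0.6565 = 4.414 mg/L.

D ≈ 4.41 mg/L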